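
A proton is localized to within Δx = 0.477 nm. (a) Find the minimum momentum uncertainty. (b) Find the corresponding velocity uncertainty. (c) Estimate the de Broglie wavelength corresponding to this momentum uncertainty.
(a) Δp_min = 1.105 × 10^-25 kg·m/s
(b) Δv_min = 66.089 m/s
(c) λ_dB = 5.994 nm

Step-by-step:

(a) From the uncertainty principle:
Δp_min = ℏ/(2Δx) = (1.055e-34 J·s)/(2 × 4.770e-10 m) = 1.105e-25 kg·m/s

(b) The velocity uncertainty:
Δv = Δp/m = (1.105e-25 kg·m/s)/(1.673e-27 kg) = 6.609e+01 m/s = 66.089 m/s

(c) The de Broglie wavelength for this momentum:
λ = h/p = (6.626e-34 J·s)/(1.105e-25 kg·m/s) = 5.994e-09 m = 5.994 nm

Note: The de Broglie wavelength is comparable to the localization size, as expected from wave-particle duality.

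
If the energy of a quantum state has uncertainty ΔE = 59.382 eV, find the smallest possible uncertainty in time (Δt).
5.542 as

Using the energy-time uncertainty principle:
ΔEΔt ≥ ℏ/2

The minimum uncertainty in time is:
Δt_min = ℏ/(2ΔE)
Δt_min = (1.055e-34 J·s) / (2 × 9.514e-18 J)
Δt_min = 5.542e-18 s = 5.542 as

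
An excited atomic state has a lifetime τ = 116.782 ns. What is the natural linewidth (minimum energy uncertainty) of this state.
2.818 neV

Using the energy-time uncertainty principle:
ΔEΔt ≥ ℏ/2

The lifetime τ represents the time uncertainty Δt.
The natural linewidth (minimum energy uncertainty) is:

ΔE = ℏ/(2τ)
ΔE = (1.055e-34 J·s) / (2 × 1.168e-07 s)
ΔE = 4.515e-28 J = 2.818 neV

This natural linewidth limits the precision of spectroscopic measurements.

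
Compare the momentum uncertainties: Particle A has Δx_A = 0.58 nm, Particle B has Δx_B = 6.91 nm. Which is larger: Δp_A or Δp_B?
Particle A has the larger minimum momentum uncertainty, by a factor of 11.91.

For each particle, the minimum momentum uncertainty is Δp_min = ℏ/(2Δx):

Particle A: Δp_A = ℏ/(2×5.800e-10 m) = 9.091e-26 kg·m/s
Particle B: Δp_B = ℏ/(2×6.910e-09 m) = 7.631e-27 kg·m/s

Ratio: Δp_A/Δp_B = 11.91

Since Δp_min ∝ 1/Δx, the particle with smaller position uncertainty (A) has larger momentum uncertainty.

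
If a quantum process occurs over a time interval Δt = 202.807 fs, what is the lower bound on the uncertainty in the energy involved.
1.623 meV

Using the energy-time uncertainty principle:
ΔEΔt ≥ ℏ/2

The minimum uncertainty in energy is:
ΔE_min = ℏ/(2Δt)
ΔE_min = (1.055e-34 J·s) / (2 × 2.028e-13 s)
ΔE_min = 2.600e-22 J = 1.623 meV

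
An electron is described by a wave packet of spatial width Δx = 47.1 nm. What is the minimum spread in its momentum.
1.120 × 10^-27 kg·m/s

For a wave packet, the spatial width Δx and momentum spread Δp are related by the uncertainty principle:
ΔxΔp ≥ ℏ/2

The minimum momentum spread is:
Δp_min = ℏ/(2Δx)
Δp_min = (1.055e-34 J·s) / (2 × 4.710e-08 m)
Δp_min = 1.120e-27 kg·m/s

A wave packet cannot have both a well-defined position and well-defined momentum.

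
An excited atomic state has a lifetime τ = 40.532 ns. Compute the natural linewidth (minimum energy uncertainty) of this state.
8.120 neV

Using the energy-time uncertainty principle:
ΔEΔt ≥ ℏ/2

The lifetime τ represents the time uncertainty Δt.
The natural linewidth (minimum energy uncertainty) is:

ΔE = ℏ/(2τ)
ΔE = (1.055e-34 J·s) / (2 × 4.053e-08 s)
ΔE = 1.301e-27 J = 8.120 neV

This natural linewidth limits the precision of spectroscopic measurements.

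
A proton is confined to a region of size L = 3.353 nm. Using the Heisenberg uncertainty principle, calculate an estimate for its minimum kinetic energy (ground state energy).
461.410 neV

Using the uncertainty principle to estimate ground state energy:

1. The position uncertainty is approximately the confinement size:
   Δx ≈ L = 3.353e-09 m

2. From ΔxΔp ≥ ℏ/2, the minimum momentum uncertainty is:
   Δp ≈ ℏ/(2L) = 1.573e-26 kg·m/s

3. The kinetic energy is approximately:
   KE ≈ (Δp)²/(2m) = (1.573e-26)²/(2 × 1.673e-27 kg)
   KE ≈ 7.393e-26 J = 461.410 neV

This is an order-of-magnitude estimate of the ground state energy.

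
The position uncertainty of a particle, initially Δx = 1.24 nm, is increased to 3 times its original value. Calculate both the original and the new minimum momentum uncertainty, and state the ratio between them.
Original Δp_min = 4.252 × 10^-26 kg·m/s; new Δp'_min = 1.417 × 10^-26 kg·m/s; ratio Δp'_min/Δp_min = 1/3.

From the uncertainty principle ΔxΔp ≥ ℏ/2, the minimum momentum uncertainty is Δp_min = ℏ/(2Δx).

Original (Δx = 1.24 nm = 1.240e-09 m):
Δp_min = (1.055e-34 J·s)/(2 × 1.240e-09 m) = 4.252e-26 kg·m/s

When Δx → 3Δx:
Δp'_min = ℏ/(2 × 3Δx) = (1/3) × ℏ/(2Δx) = (1/3) × Δp_min
Δp'_min = 1/3 × 4.252e-26 kg·m/s = 1.417e-26 kg·m/s

Since Δp_min ∝ 1/Δx, when Δx is increased to 3 times its original value, Δp_min decreases to 1/3 of its original value.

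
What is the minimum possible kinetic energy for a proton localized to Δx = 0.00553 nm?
169.630 meV

Localizing a particle requires giving it sufficient momentum uncertainty:

1. From uncertainty principle: Δp ≥ ℏ/(2Δx)
   Δp_min = (1.055e-34 J·s) / (2 × 5.530e-12 m)
   Δp_min = 9.535e-24 kg·m/s

2. This momentum uncertainty corresponds to kinetic energy:
   KE ≈ (Δp)²/(2m) = (9.535e-24)²/(2 × 1.673e-27 kg)
   KE = 2.718e-20 J = 169.630 meV

Tighter localization requires more energy.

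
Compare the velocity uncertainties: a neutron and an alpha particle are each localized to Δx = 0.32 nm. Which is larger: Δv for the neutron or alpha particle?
The neutron has the larger minimum velocity uncertainty, by a ratio of 4.0.

For both particles, Δp_min = ℏ/(2Δx) = 1.648e-25 kg·m/s (same for both).

The velocity uncertainty is Δv = Δp/m:
- neutron: Δv = 1.648e-25 / 1.675e-27 = 9.838e+01 m/s = 98.378 m/s
- alpha particle: Δv = 1.648e-25 / 6.645e-27 = 2.480e+01 m/s = 24.798 m/s

Ratio: 9.838e+01 / 2.480e+01 = 4.0

The lighter particle has larger velocity uncertainty because Δv ∝ 1/m.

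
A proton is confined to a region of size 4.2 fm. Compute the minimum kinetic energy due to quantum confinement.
294.073 keV

Using the uncertainty principle:

1. Position uncertainty: Δx ≈ 4.200e-15 m
2. Minimum momentum uncertainty: Δp = ℏ/(2Δx) = 1.255e-20 kg·m/s
3. Minimum kinetic energy:
   KE = (Δp)²/(2m) = (1.255e-20)²/(2 × 1.673e-27 kg)
   KE = 4.712e-14 J = 294.073 keV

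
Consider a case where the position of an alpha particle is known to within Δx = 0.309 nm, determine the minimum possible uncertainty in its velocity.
25.681 m/s

Using the Heisenberg uncertainty principle and Δp = mΔv:
ΔxΔp ≥ ℏ/2
Δx(mΔv) ≥ ℏ/2

The minimum uncertainty in velocity is:
Δv_min = ℏ/(2mΔx)
Δv_min = (1.055e-34 J·s) / (2 × 6.645e-27 kg × 3.090e-10 m)
Δv_min = 2.568e+01 m/s = 25.681 m/s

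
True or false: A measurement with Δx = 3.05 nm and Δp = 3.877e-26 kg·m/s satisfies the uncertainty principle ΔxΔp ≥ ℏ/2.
Yes, it satisfies the uncertainty principle.

Calculate the product ΔxΔp:
ΔxΔp = (3.050e-09 m) × (3.877e-26 kg·m/s)
ΔxΔp = 1.182e-34 J·s

Compare to the minimum allowed value ℏ/2:
ℏ/2 = 5.273e-35 J·s

Since ΔxΔp = 1.182e-34 J·s ≥ 5.273e-35 J·s = ℏ/2,
the measurement satisfies the uncertainty principle.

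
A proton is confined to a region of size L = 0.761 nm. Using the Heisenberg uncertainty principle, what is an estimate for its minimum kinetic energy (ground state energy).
8.957 μeV

Using the uncertainty principle to estimate ground state energy:

1. The position uncertainty is approximately the confinement size:
   Δx ≈ L = 7.610e-10 m

2. From ΔxΔp ≥ ℏ/2, the minimum momentum uncertainty is:
   Δp ≈ ℏ/(2L) = 6.929e-26 kg·m/s

3. The kinetic energy is approximately:
   KE ≈ (Δp)²/(2m) = (6.929e-26)²/(2 × 1.673e-27 kg)
   KE ≈ 1.435e-24 J = 8.957 μeV

This is an order-of-magnitude estimate of the ground state energy.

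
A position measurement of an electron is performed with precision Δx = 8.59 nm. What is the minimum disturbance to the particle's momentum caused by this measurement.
6.138 × 10^-27 kg·m/s

The uncertainty principle implies that measuring position disturbs momentum:
ΔxΔp ≥ ℏ/2

When we measure position with precision Δx, we necessarily introduce a momentum uncertainty:
Δp ≥ ℏ/(2Δx)
Δp_min = (1.055e-34 J·s) / (2 × 8.590e-09 m)
Δp_min = 6.138e-27 kg·m/s

The more precisely we measure position, the greater the momentum disturbance.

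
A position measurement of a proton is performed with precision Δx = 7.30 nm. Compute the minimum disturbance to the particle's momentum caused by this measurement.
7.223 × 10^-27 kg·m/s

The uncertainty principle implies that measuring position disturbs momentum:
ΔxΔp ≥ ℏ/2

When we measure position with precision Δx, we necessarily introduce a momentum uncertainty:
Δp ≥ ℏ/(2Δx)
Δp_min = (1.055e-34 J·s) / (2 × 7.300e-09 m)
Δp_min = 7.223e-27 kg·m/s

The more precisely we measure position, the greater the momentum disturbance.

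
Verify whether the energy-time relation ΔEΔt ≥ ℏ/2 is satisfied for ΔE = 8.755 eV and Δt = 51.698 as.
Yes, it satisfies the uncertainty relation.

Calculate the product ΔEΔt:
ΔE = 8.755 eV = 1.403e-18 J
ΔEΔt = (1.403e-18 J) × (5.170e-17 s)
ΔEΔt = 7.252e-35 J·s

Compare to the minimum allowed value ℏ/2:
ℏ/2 = 5.273e-35 J·s

Since ΔEΔt = 7.252e-35 J·s ≥ 5.273e-35 J·s = ℏ/2,
this satisfies the uncertainty relation.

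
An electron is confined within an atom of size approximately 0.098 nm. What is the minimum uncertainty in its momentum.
5.380 × 10^-25 kg·m/s

Using the Heisenberg uncertainty principle:
ΔxΔp ≥ ℏ/2

With Δx ≈ L = 9.800e-11 m (the confinement size):
Δp_min = ℏ/(2Δx)
Δp_min = (1.055e-34 J·s) / (2 × 9.800e-11 m)
Δp_min = 5.380e-25 kg·m/s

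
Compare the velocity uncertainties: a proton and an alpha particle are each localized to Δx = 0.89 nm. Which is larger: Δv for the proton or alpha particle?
The proton has the larger minimum velocity uncertainty, by a ratio of 4.0.

For both particles, Δp_min = ℏ/(2Δx) = 5.925e-26 kg·m/s (same for both).

The velocity uncertainty is Δv = Δp/m:
- proton: Δv = 5.925e-26 / 1.673e-27 = 3.542e+01 m/s = 35.421 m/s
- alpha particle: Δv = 5.925e-26 / 6.645e-27 = 8.916e+00 m/s = 8.916 m/s

Ratio: 3.542e+01 / 8.916e+00 = 4.0

The lighter particle has larger velocity uncertainty because Δv ∝ 1/m.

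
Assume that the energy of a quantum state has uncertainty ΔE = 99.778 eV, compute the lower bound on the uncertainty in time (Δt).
3.298 as

Using the energy-time uncertainty principle:
ΔEΔt ≥ ℏ/2

The minimum uncertainty in time is:
Δt_min = ℏ/(2ΔE)
Δt_min = (1.055e-34 J·s) / (2 × 1.599e-17 J)
Δt_min = 3.298e-18 s = 3.298 as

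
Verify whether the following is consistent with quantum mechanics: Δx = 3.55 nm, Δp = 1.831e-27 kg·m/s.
No, it violates the uncertainty principle (impossible measurement).

Calculate the product ΔxΔp:
ΔxΔp = (3.550e-09 m) × (1.831e-27 kg·m/s)
ΔxΔp = 6.500e-36 J·s

Compare to the minimum allowed value ℏ/2:
ℏ/2 = 5.273e-35 J·s

Since ΔxΔp = 6.500e-36 J·s < 5.273e-35 J·s = ℏ/2,
the measurement violates the uncertainty principle.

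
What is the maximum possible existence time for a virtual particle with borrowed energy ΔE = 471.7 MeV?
6.977 × 10^-25 s

Using the energy-time uncertainty principle:
ΔEΔt ≥ ℏ/2

For a virtual particle borrowing energy ΔE, the maximum lifetime is:
Δt_max = ℏ/(2ΔE)

Converting energy:
ΔE = 471.7 MeV = 7.557e-11 J

Δt_max = (1.055e-34 J·s) / (2 × 7.557e-11 J)
Δt_max = 6.977e-25 s = 6.977 × 10^-25 s

Virtual particles with higher borrowed energy exist for shorter times.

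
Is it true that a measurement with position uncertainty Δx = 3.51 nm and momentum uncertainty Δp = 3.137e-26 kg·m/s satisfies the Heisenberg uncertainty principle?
Yes, it satisfies the uncertainty principle.

Calculate the product ΔxΔp:
ΔxΔp = (3.510e-09 m) × (3.137e-26 kg·m/s)
ΔxΔp = 1.101e-34 J·s

Compare to the minimum allowed value ℏ/2:
ℏ/2 = 5.273e-35 J·s

Since ΔxΔp = 1.101e-34 J·s ≥ 5.273e-35 J·s = ℏ/2,
the measurement satisfies the uncertainty principle.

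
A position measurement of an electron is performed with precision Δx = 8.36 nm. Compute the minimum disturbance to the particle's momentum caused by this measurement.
6.307 × 10^-27 kg·m/s

The uncertainty principle implies that measuring position disturbs momentum:
ΔxΔp ≥ ℏ/2

When we measure position with precision Δx, we necessarily introduce a momentum uncertainty:
Δp ≥ ℏ/(2Δx)
Δp_min = (1.055e-34 J·s) / (2 × 8.360e-09 m)
Δp_min = 6.307e-27 kg·m/s

The more precisely we measure position, the greater the momentum disturbance.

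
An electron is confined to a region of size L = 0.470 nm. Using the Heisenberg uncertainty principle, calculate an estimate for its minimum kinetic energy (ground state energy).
43.119 meV

Using the uncertainty principle to estimate ground state energy:

1. The position uncertainty is approximately the confinement size:
   Δx ≈ L = 4.700e-10 m

2. From ΔxΔp ≥ ℏ/2, the minimum momentum uncertainty is:
   Δp ≈ ℏ/(2L) = 1.122e-25 kg·m/s

3. The kinetic energy is approximately:
   KE ≈ (Δp)²/(2m) = (1.122e-25)²/(2 × 9.109e-31 kg)
   KE ≈ 6.908e-21 J = 43.119 meV

This is an order-of-magnitude estimate of the ground state energy.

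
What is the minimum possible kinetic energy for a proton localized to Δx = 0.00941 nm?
58.583 meV

Localizing a particle requires giving it sufficient momentum uncertainty:

1. From uncertainty principle: Δp ≥ ℏ/(2Δx)
   Δp_min = (1.055e-34 J·s) / (2 × 9.410e-12 m)
   Δp_min = 5.603e-24 kg·m/s

2. This momentum uncertainty corresponds to kinetic energy:
   KE ≈ (Δp)²/(2m) = (5.603e-24)²/(2 × 1.673e-27 kg)
   KE = 9.386e-21 J = 58.583 meV

Tighter localization requires more energy.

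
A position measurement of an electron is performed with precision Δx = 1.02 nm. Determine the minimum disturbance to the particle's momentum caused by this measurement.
5.169 × 10^-26 kg·m/s

The uncertainty principle implies that measuring position disturbs momentum:
ΔxΔp ≥ ℏ/2

When we measure position with precision Δx, we necessarily introduce a momentum uncertainty:
Δp ≥ ℏ/(2Δx)
Δp_min = (1.055e-34 J·s) / (2 × 1.020e-09 m)
Δp_min = 5.169e-26 kg·m/s

The more precisely we measure position, the greater the momentum disturbance.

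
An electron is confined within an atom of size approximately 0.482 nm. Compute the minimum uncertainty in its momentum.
1.094 × 10^-25 kg·m/s

Using the Heisenberg uncertainty principle:
ΔxΔp ≥ ℏ/2

With Δx ≈ L = 4.820e-10 m (the confinement size):
Δp_min = ℏ/(2Δx)
Δp_min = (1.055e-34 J·s) / (2 × 4.820e-10 m)
Δp_min = 1.094e-25 kg·m/s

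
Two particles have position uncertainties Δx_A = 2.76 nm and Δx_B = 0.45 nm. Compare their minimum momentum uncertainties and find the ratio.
Particle B has the larger minimum momentum uncertainty, by a factor of 6.13.

For each particle, the minimum momentum uncertainty is Δp_min = ℏ/(2Δx):

Particle A: Δp_A = ℏ/(2×2.760e-09 m) = 1.910e-26 kg·m/s
Particle B: Δp_B = ℏ/(2×4.500e-10 m) = 1.172e-25 kg·m/s

Ratio: Δp_B/Δp_A = 6.13

Since Δp_min ∝ 1/Δx, the particle with smaller position uncertainty (B) has larger momentum uncertainty.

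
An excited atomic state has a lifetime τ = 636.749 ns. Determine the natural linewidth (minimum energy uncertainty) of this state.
516.854 peV

Using the energy-time uncertainty principle:
ΔEΔt ≥ ℏ/2

The lifetime τ represents the time uncertainty Δt.
The natural linewidth (minimum energy uncertainty) is:

ΔE = ℏ/(2τ)
ΔE = (1.055e-34 J·s) / (2 × 6.367e-07 s)
ΔE = 8.281e-29 J = 516.854 peV

This natural linewidth limits the precision of spectroscopic measurements.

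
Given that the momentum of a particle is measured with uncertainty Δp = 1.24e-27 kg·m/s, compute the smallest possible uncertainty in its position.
42.523 nm

Using the Heisenberg uncertainty principle:
ΔxΔp ≥ ℏ/2

The minimum uncertainty in position is:
Δx_min = ℏ/(2Δp)
Δx_min = (1.055e-34 J·s) / (2 × 1.240e-27 kg·m/s)
Δx_min = 4.252e-08 m = 42.523 nm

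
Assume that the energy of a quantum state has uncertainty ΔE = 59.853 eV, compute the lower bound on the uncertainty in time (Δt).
5.499 as

Using the energy-time uncertainty principle:
ΔEΔt ≥ ℏ/2

The minimum uncertainty in time is:
Δt_min = ℏ/(2ΔE)
Δt_min = (1.055e-34 J·s) / (2 × 9.590e-18 J)
Δt_min = 5.499e-18 s = 5.499 as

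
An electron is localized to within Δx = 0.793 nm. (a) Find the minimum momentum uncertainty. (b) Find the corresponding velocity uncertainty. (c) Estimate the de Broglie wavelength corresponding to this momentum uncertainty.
(a) Δp_min = 6.649 × 10^-26 kg·m/s
(b) Δv_min = 72.993 km/s
(c) λ_dB = 9.965 nm

Step-by-step:

(a) From the uncertainty principle:
Δp_min = ℏ/(2Δx) = (1.055e-34 J·s)/(2 × 7.930e-10 m) = 6.649e-26 kg·m/s

(b) The velocity uncertainty:
Δv = Δp/m = (6.649e-26 kg·m/s)/(9.109e-31 kg) = 7.299e+04 m/s = 72.993 km/s

(c) The de Broglie wavelength for this momentum:
λ = h/p = (6.626e-34 J·s)/(6.649e-26 kg·m/s) = 9.965e-09 m = 9.965 nm

Note: The de Broglie wavelength is comparable to the localization size, as expected from wave-particle duality.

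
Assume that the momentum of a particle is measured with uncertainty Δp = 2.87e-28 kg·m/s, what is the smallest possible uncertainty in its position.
183.723 nm

Using the Heisenberg uncertainty principle:
ΔxΔp ≥ ℏ/2

The minimum uncertainty in position is:
Δx_min = ℏ/(2Δp)
Δx_min = (1.055e-34 J·s) / (2 × 2.870e-28 kg·m/s)
Δx_min = 1.837e-07 m = 183.723 nm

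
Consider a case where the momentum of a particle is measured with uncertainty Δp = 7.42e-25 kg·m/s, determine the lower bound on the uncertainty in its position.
71.063 pm

Using the Heisenberg uncertainty principle:
ΔxΔp ≥ ℏ/2

The minimum uncertainty in position is:
Δx_min = ℏ/(2Δp)
Δx_min = (1.055e-34 J·s) / (2 × 7.420e-25 kg·m/s)
Δx_min = 7.106e-11 m = 71.063 pm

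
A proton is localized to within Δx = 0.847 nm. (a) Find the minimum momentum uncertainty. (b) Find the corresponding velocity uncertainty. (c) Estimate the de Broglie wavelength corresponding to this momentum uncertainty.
(a) Δp_min = 6.225 × 10^-26 kg·m/s
(b) Δv_min = 37.219 m/s
(c) λ_dB = 10.644 nm

Step-by-step:

(a) From the uncertainty principle:
Δp_min = ℏ/(2Δx) = (1.055e-34 J·s)/(2 × 8.470e-10 m) = 6.225e-26 kg·m/s

(b) The velocity uncertainty:
Δv = Δp/m = (6.225e-26 kg·m/s)/(1.673e-27 kg) = 3.722e+01 m/s = 37.219 m/s

(c) The de Broglie wavelength for this momentum:
λ = h/p = (6.626e-34 J·s)/(6.225e-26 kg·m/s) = 1.064e-08 m = 10.644 nm

Note: The de Broglie wavelength is comparable to the localization size, as expected from wave-particle duality.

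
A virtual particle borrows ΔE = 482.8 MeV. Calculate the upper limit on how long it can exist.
6.817 × 10^-25 s

Using the energy-time uncertainty principle:
ΔEΔt ≥ ℏ/2

For a virtual particle borrowing energy ΔE, the maximum lifetime is:
Δt_max = ℏ/(2ΔE)

Converting energy:
ΔE = 482.8 MeV = 7.735e-11 J

Δt_max = (1.055e-34 J·s) / (2 × 7.735e-11 J)
Δt_max = 6.817e-25 s = 6.817 × 10^-25 s

Virtual particles with higher borrowed energy exist for shorter times.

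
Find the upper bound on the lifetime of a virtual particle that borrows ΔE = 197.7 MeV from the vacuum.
1.665 ys

Using the energy-time uncertainty principle:
ΔEΔt ≥ ℏ/2

For a virtual particle borrowing energy ΔE, the maximum lifetime is:
Δt_max = ℏ/(2ΔE)

Converting energy:
ΔE = 197.7 MeV = 3.168e-11 J

Δt_max = (1.055e-34 J·s) / (2 × 3.168e-11 J)
Δt_max = 1.665e-24 s = 1.665 ys

Virtual particles with higher borrowed energy exist for shorter times.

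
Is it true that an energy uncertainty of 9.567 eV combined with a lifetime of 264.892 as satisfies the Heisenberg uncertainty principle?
Yes, it satisfies the uncertainty relation.

Calculate the product ΔEΔt:
ΔE = 9.567 eV = 1.533e-18 J
ΔEΔt = (1.533e-18 J) × (2.649e-16 s)
ΔEΔt = 4.060e-34 J·s

Compare to the minimum allowed value ℏ/2:
ℏ/2 = 5.273e-35 J·s

Since ΔEΔt = 4.060e-34 J·s ≥ 5.273e-35 J·s = ℏ/2,
this satisfies the uncertainty relation.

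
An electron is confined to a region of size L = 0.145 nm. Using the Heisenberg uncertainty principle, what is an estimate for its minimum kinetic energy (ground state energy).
453.030 meV

Using the uncertainty principle to estimate ground state energy:

1. The position uncertainty is approximately the confinement size:
   Δx ≈ L = 1.450e-10 m

2. From ΔxΔp ≥ ℏ/2, the minimum momentum uncertainty is:
   Δp ≈ ℏ/(2L) = 3.636e-25 kg·m/s

3. The kinetic energy is approximately:
   KE ≈ (Δp)²/(2m) = (3.636e-25)²/(2 × 9.109e-31 kg)
   KE ≈ 7.258e-20 J = 453.030 meV

This is an order-of-magnitude estimate of the ground state energy.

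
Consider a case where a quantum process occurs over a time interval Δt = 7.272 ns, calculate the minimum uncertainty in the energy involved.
45.257 neV

Using the energy-time uncertainty principle:
ΔEΔt ≥ ℏ/2

The minimum uncertainty in energy is:
ΔE_min = ℏ/(2Δt)
ΔE_min = (1.055e-34 J·s) / (2 × 7.272e-09 s)
ΔE_min = 7.251e-27 J = 45.257 neV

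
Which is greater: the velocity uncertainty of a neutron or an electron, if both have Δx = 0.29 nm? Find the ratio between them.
The electron has the larger minimum velocity uncertainty, by a ratio of 1838.7.

For both particles, Δp_min = ℏ/(2Δx) = 1.818e-25 kg·m/s (same for both).

The velocity uncertainty is Δv = Δp/m:
- neutron: Δv = 1.818e-25 / 1.675e-27 = 1.086e+02 m/s = 108.556 m/s
- electron: Δv = 1.818e-25 / 9.109e-31 = 1.996e+05 m/s = 199.599 km/s

Ratio: 1.996e+05 / 1.086e+02 = 1838.7

The lighter particle has larger velocity uncertainty because Δv ∝ 1/m.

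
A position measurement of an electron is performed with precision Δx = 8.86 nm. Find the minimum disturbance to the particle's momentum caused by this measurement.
5.951 × 10^-27 kg·m/s

The uncertainty principle implies that measuring position disturbs momentum:
ΔxΔp ≥ ℏ/2

When we measure position with precision Δx, we necessarily introduce a momentum uncertainty:
Δp ≥ ℏ/(2Δx)
Δp_min = (1.055e-34 J·s) / (2 × 8.860e-09 m)
Δp_min = 5.951e-27 kg·m/s

The more precisely we measure position, the greater the momentum disturbance.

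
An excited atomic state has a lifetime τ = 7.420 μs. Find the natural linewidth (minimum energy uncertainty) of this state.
44.354 peV

Using the energy-time uncertainty principle:
ΔEΔt ≥ ℏ/2

The lifetime τ represents the time uncertainty Δt.
The natural linewidth (minimum energy uncertainty) is:

ΔE = ℏ/(2τ)
ΔE = (1.055e-34 J·s) / (2 × 7.420e-06 s)
ΔE = 7.106e-30 J = 44.354 peV

This natural linewidth limits the precision of spectroscopic measurements.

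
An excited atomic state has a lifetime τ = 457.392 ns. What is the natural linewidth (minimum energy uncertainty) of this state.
719.527 peV

Using the energy-time uncertainty principle:
ΔEΔt ≥ ℏ/2

The lifetime τ represents the time uncertainty Δt.
The natural linewidth (minimum energy uncertainty) is:

ΔE = ℏ/(2τ)
ΔE = (1.055e-34 J·s) / (2 × 4.574e-07 s)
ΔE = 1.153e-28 J = 719.527 peV

This natural linewidth limits the precision of spectroscopic measurements.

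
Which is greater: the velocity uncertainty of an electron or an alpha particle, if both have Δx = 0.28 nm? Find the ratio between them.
The electron has the larger minimum velocity uncertainty, by a ratio of 7294.3.

For both particles, Δp_min = ℏ/(2Δx) = 1.883e-25 kg·m/s (same for both).

The velocity uncertainty is Δv = Δp/m:
- electron: Δv = 1.883e-25 / 9.109e-31 = 2.067e+05 m/s = 206.728 km/s
- alpha particle: Δv = 1.883e-25 / 6.645e-27 = 2.834e+01 m/s = 28.341 m/s

Ratio: 2.067e+05 / 2.834e+01 = 7294.3

The lighter particle has larger velocity uncertainty because Δv ∝ 1/m.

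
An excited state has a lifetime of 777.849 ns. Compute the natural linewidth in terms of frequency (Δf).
102.305 kHz

Using the energy-time uncertainty principle and E = hf:
ΔEΔt ≥ ℏ/2
hΔf·Δt ≥ ℏ/2

The minimum frequency uncertainty is:
Δf = ℏ/(2hτ) = 1/(4πτ)
Δf = 1/(4π × 7.778e-07 s)
Δf = 1.023e+05 Hz = 102.305 kHz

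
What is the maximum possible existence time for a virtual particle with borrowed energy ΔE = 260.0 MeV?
1.266 ys

Using the energy-time uncertainty principle:
ΔEΔt ≥ ℏ/2

For a virtual particle borrowing energy ΔE, the maximum lifetime is:
Δt_max = ℏ/(2ΔE)

Converting energy:
ΔE = 260.0 MeV = 4.166e-11 J

Δt_max = (1.055e-34 J·s) / (2 × 4.166e-11 J)
Δt_max = 1.266e-24 s = 1.266 ys

Virtual particles with higher borrowed energy exist for shorter times.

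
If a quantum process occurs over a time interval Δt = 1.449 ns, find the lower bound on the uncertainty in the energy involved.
227.126 neV

Using the energy-time uncertainty principle:
ΔEΔt ≥ ℏ/2

The minimum uncertainty in energy is:
ΔE_min = ℏ/(2Δt)
ΔE_min = (1.055e-34 J·s) / (2 × 1.449e-09 s)
ΔE_min = 3.639e-26 J = 227.126 neV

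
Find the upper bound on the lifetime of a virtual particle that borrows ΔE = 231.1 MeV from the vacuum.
1.424 ys

Using the energy-time uncertainty principle:
ΔEΔt ≥ ℏ/2

For a virtual particle borrowing energy ΔE, the maximum lifetime is:
Δt_max = ℏ/(2ΔE)

Converting energy:
ΔE = 231.1 MeV = 3.703e-11 J

Δt_max = (1.055e-34 J·s) / (2 × 3.703e-11 J)
Δt_max = 1.424e-24 s = 1.424 ys

Virtual particles with higher borrowed energy exist for shorter times.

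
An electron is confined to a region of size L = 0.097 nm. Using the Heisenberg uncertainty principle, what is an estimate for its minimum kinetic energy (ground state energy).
1.012 eV

Using the uncertainty principle to estimate ground state energy:

1. The position uncertainty is approximately the confinement size:
   Δx ≈ L = 9.700e-11 m

2. From ΔxΔp ≥ ℏ/2, the minimum momentum uncertainty is:
   Δp ≈ ℏ/(2L) = 5.436e-25 kg·m/s

3. The kinetic energy is approximately:
   KE ≈ (Δp)²/(2m) = (5.436e-25)²/(2 × 9.109e-31 kg)
   KE ≈ 1.622e-19 J = 1.012 eV

This is an order-of-magnitude estimate of the ground state energy.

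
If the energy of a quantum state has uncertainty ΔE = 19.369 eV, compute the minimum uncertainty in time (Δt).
16.991 as

Using the energy-time uncertainty principle:
ΔEΔt ≥ ℏ/2

The minimum uncertainty in time is:
Δt_min = ℏ/(2ΔE)
Δt_min = (1.055e-34 J·s) / (2 × 3.103e-18 J)
Δt_min = 1.699e-17 s = 16.991 as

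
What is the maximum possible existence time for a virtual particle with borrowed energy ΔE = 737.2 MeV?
4.464 × 10^-25 s

Using the energy-time uncertainty principle:
ΔEΔt ≥ ℏ/2

For a virtual particle borrowing energy ΔE, the maximum lifetime is:
Δt_max = ℏ/(2ΔE)

Converting energy:
ΔE = 737.2 MeV = 1.181e-10 J

Δt_max = (1.055e-34 J·s) / (2 × 1.181e-10 J)
Δt_max = 4.464e-25 s = 4.464 × 10^-25 s

Virtual particles with higher borrowed energy exist for shorter times.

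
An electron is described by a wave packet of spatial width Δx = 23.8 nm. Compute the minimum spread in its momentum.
2.215 × 10^-27 kg·m/s

For a wave packet, the spatial width Δx and momentum spread Δp are related by the uncertainty principle:
ΔxΔp ≥ ℏ/2

The minimum momentum spread is:
Δp_min = ℏ/(2Δx)
Δp_min = (1.055e-34 J·s) / (2 × 2.380e-08 m)
Δp_min = 2.215e-27 kg·m/s

A wave packet cannot have both a well-defined position and well-defined momentum.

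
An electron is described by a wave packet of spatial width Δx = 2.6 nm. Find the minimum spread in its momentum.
2.028 × 10^-26 kg·m/s

For a wave packet, the spatial width Δx and momentum spread Δp are related by the uncertainty principle:
ΔxΔp ≥ ℏ/2

The minimum momentum spread is:
Δp_min = ℏ/(2Δx)
Δp_min = (1.055e-34 J·s) / (2 × 2.600e-09 m)
Δp_min = 2.028e-26 kg·m/s

A wave packet cannot have both a well-defined position and well-defined momentum.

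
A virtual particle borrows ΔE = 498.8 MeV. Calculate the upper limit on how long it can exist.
6.598 × 10^-25 s

Using the energy-time uncertainty principle:
ΔEΔt ≥ ℏ/2

For a virtual particle borrowing energy ΔE, the maximum lifetime is:
Δt_max = ℏ/(2ΔE)

Converting energy:
ΔE = 498.8 MeV = 7.992e-11 J

Δt_max = (1.055e-34 J·s) / (2 × 7.992e-11 J)
Δt_max = 6.598e-25 s = 6.598 × 10^-25 s

Virtual particles with higher borrowed energy exist for shorter times.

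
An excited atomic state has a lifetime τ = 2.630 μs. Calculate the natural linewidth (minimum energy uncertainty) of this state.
125.135 peV

Using the energy-time uncertainty principle:
ΔEΔt ≥ ℏ/2

The lifetime τ represents the time uncertainty Δt.
The natural linewidth (minimum energy uncertainty) is:

ΔE = ℏ/(2τ)
ΔE = (1.055e-34 J·s) / (2 × 2.630e-06 s)
ΔE = 2.005e-29 J = 125.135 peV

This natural linewidth limits the precision of spectroscopic measurements.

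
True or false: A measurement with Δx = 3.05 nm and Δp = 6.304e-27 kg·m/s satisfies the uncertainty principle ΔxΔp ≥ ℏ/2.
No, it violates the uncertainty principle (impossible measurement).

Calculate the product ΔxΔp:
ΔxΔp = (3.050e-09 m) × (6.304e-27 kg·m/s)
ΔxΔp = 1.923e-35 J·s

Compare to the minimum allowed value ℏ/2:
ℏ/2 = 5.273e-35 J·s

Since ΔxΔp = 1.923e-35 J·s < 5.273e-35 J·s = ℏ/2,
the measurement violates the uncertainty principle.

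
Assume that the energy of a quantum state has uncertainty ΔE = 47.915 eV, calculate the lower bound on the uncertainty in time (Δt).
6.869 as

Using the energy-time uncertainty principle:
ΔEΔt ≥ ℏ/2

The minimum uncertainty in time is:
Δt_min = ℏ/(2ΔE)
Δt_min = (1.055e-34 J·s) / (2 × 7.677e-18 J)
Δt_min = 6.869e-18 s = 6.869 as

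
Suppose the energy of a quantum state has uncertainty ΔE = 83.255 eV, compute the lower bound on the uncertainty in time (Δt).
3.953 as

Using the energy-time uncertainty principle:
ΔEΔt ≥ ℏ/2

The minimum uncertainty in time is:
Δt_min = ℏ/(2ΔE)
Δt_min = (1.055e-34 J·s) / (2 × 1.334e-17 J)
Δt_min = 3.953e-18 s = 3.953 as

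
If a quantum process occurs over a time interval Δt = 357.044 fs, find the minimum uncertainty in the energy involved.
921.752 μeV

Using the energy-time uncertainty principle:
ΔEΔt ≥ ℏ/2

The minimum uncertainty in energy is:
ΔE_min = ℏ/(2Δt)
ΔE_min = (1.055e-34 J·s) / (2 × 3.570e-13 s)
ΔE_min = 1.477e-22 J = 921.752 μeV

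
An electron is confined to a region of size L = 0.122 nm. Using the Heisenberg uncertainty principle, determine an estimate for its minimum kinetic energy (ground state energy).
639.946 meV

Using the uncertainty principle to estimate ground state energy:

1. The position uncertainty is approximately the confinement size:
   Δx ≈ L = 1.220e-10 m

2. From ΔxΔp ≥ ℏ/2, the minimum momentum uncertainty is:
   Δp ≈ ℏ/(2L) = 4.322e-25 kg·m/s

3. The kinetic energy is approximately:
   KE ≈ (Δp)²/(2m) = (4.322e-25)²/(2 × 9.109e-31 kg)
   KE ≈ 1.025e-19 J = 639.946 meV

This is an order-of-magnitude estimate of the ground state energy.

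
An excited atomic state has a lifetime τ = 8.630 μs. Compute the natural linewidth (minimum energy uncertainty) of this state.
38.135 peV

Using the energy-time uncertainty principle:
ΔEΔt ≥ ℏ/2

The lifetime τ represents the time uncertainty Δt.
The natural linewidth (minimum energy uncertainty) is:

ΔE = ℏ/(2τ)
ΔE = (1.055e-34 J·s) / (2 × 8.630e-06 s)
ΔE = 6.110e-30 J = 38.135 peV

This natural linewidth limits the precision of spectroscopic measurements.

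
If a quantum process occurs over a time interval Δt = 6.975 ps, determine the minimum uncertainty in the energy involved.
47.184 μeV

Using the energy-time uncertainty principle:
ΔEΔt ≥ ℏ/2

The minimum uncertainty in energy is:
ΔE_min = ℏ/(2Δt)
ΔE_min = (1.055e-34 J·s) / (2 × 6.975e-12 s)
ΔE_min = 7.560e-24 J = 47.184 μeV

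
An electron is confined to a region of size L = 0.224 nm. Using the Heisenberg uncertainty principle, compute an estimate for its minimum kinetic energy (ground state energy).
189.831 meV

Using the uncertainty principle to estimate ground state energy:

1. The position uncertainty is approximately the confinement size:
   Δx ≈ L = 2.240e-10 m

2. From ΔxΔp ≥ ℏ/2, the minimum momentum uncertainty is:
   Δp ≈ ℏ/(2L) = 2.354e-25 kg·m/s

3. The kinetic energy is approximately:
   KE ≈ (Δp)²/(2m) = (2.354e-25)²/(2 × 9.109e-31 kg)
   KE ≈ 3.041e-20 J = 189.831 meV

This is an order-of-magnitude estimate of the ground state energy.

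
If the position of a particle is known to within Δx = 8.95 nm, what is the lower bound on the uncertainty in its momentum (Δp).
5.891 × 10^-27 kg·m/s

Using the Heisenberg uncertainty principle:
ΔxΔp ≥ ℏ/2

The minimum uncertainty in momentum is:
Δp_min = ℏ/(2Δx)
Δp_min = (1.055e-34 J·s) / (2 × 8.950e-09 m)
Δp_min = 5.891e-27 kg·m/s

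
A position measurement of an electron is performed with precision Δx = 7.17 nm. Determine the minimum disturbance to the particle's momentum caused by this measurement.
7.354 × 10^-27 kg·m/s

The uncertainty principle implies that measuring position disturbs momentum:
ΔxΔp ≥ ℏ/2

When we measure position with precision Δx, we necessarily introduce a momentum uncertainty:
Δp ≥ ℏ/(2Δx)
Δp_min = (1.055e-34 J·s) / (2 × 7.170e-09 m)
Δp_min = 7.354e-27 kg·m/s

The more precisely we measure position, the greater the momentum disturbance.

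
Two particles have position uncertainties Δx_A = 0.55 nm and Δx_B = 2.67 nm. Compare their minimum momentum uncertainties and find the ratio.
Particle A has the larger minimum momentum uncertainty, by a factor of 4.85.

For each particle, the minimum momentum uncertainty is Δp_min = ℏ/(2Δx):

Particle A: Δp_A = ℏ/(2×5.500e-10 m) = 9.587e-26 kg·m/s
Particle B: Δp_B = ℏ/(2×2.670e-09 m) = 1.975e-26 kg·m/s

Ratio: Δp_A/Δp_B = 4.85

Since Δp_min ∝ 1/Δx, the particle with smaller position uncertainty (A) has larger momentum uncertainty.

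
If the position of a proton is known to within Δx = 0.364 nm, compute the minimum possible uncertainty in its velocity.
86.606 m/s

Using the Heisenberg uncertainty principle and Δp = mΔv:
ΔxΔp ≥ ℏ/2
Δx(mΔv) ≥ ℏ/2

The minimum uncertainty in velocity is:
Δv_min = ℏ/(2mΔx)
Δv_min = (1.055e-34 J·s) / (2 × 1.673e-27 kg × 3.640e-10 m)
Δv_min = 8.661e+01 m/s = 86.606 m/s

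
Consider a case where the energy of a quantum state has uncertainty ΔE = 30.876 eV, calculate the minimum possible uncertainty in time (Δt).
10.659 as

Using the energy-time uncertainty principle:
ΔEΔt ≥ ℏ/2

The minimum uncertainty in time is:
Δt_min = ℏ/(2ΔE)
Δt_min = (1.055e-34 J·s) / (2 × 4.947e-18 J)
Δt_min = 1.066e-17 s = 10.659 as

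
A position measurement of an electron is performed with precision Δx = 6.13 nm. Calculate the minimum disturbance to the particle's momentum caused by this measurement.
8.602 × 10^-27 kg·m/s

The uncertainty principle implies that measuring position disturbs momentum:
ΔxΔp ≥ ℏ/2

When we measure position with precision Δx, we necessarily introduce a momentum uncertainty:
Δp ≥ ℏ/(2Δx)
Δp_min = (1.055e-34 J·s) / (2 × 6.130e-09 m)
Δp_min = 8.602e-27 kg·m/s

The more precisely we measure position, the greater the momentum disturbance.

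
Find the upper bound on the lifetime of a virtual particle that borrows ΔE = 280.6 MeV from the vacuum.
1.173 ys

Using the energy-time uncertainty principle:
ΔEΔt ≥ ℏ/2

For a virtual particle borrowing energy ΔE, the maximum lifetime is:
Δt_max = ℏ/(2ΔE)

Converting energy:
ΔE = 280.6 MeV = 4.496e-11 J

Δt_max = (1.055e-34 J·s) / (2 × 4.496e-11 J)
Δt_max = 1.173e-24 s = 1.173 ys

Virtual particles with higher borrowed energy exist for shorter times.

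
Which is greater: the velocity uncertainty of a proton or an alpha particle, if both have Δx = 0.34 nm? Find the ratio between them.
The proton has the larger minimum velocity uncertainty, by a ratio of 4.0.

For both particles, Δp_min = ℏ/(2Δx) = 1.551e-25 kg·m/s (same for both).

The velocity uncertainty is Δv = Δp/m:
- proton: Δv = 1.551e-25 / 1.673e-27 = 9.272e+01 m/s = 92.719 m/s
- alpha particle: Δv = 1.551e-25 / 6.645e-27 = 2.334e+01 m/s = 23.340 m/s

Ratio: 9.272e+01 / 2.334e+01 = 4.0

The lighter particle has larger velocity uncertainty because Δv ∝ 1/m.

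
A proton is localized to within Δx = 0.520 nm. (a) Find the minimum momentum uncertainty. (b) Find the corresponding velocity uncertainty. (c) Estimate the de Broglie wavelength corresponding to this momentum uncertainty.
(a) Δp_min = 1.014 × 10^-25 kg·m/s
(b) Δv_min = 60.624 m/s
(c) λ_dB = 6.535 nm

Step-by-step:

(a) From the uncertainty principle:
Δp_min = ℏ/(2Δx) = (1.055e-34 J·s)/(2 × 5.200e-10 m) = 1.014e-25 kg·m/s

(b) The velocity uncertainty:
Δv = Δp/m = (1.014e-25 kg·m/s)/(1.673e-27 kg) = 6.062e+01 m/s = 60.624 m/s

(c) The de Broglie wavelength for this momentum:
λ = h/p = (6.626e-34 J·s)/(1.014e-25 kg·m/s) = 6.535e-09 m = 6.535 nm

Note: The de Broglie wavelength is comparable to the localization size, as expected from wave-particle duality.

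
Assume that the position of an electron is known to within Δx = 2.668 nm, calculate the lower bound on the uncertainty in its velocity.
21.696 km/s

Using the Heisenberg uncertainty principle and Δp = mΔv:
ΔxΔp ≥ ℏ/2
Δx(mΔv) ≥ ℏ/2

The minimum uncertainty in velocity is:
Δv_min = ℏ/(2mΔx)
Δv_min = (1.055e-34 J·s) / (2 × 9.109e-31 kg × 2.668e-09 m)
Δv_min = 2.170e+04 m/s = 21.696 km/s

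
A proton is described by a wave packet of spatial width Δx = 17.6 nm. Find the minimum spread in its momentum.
2.996 × 10^-27 kg·m/s

For a wave packet, the spatial width Δx and momentum spread Δp are related by the uncertainty principle:
ΔxΔp ≥ ℏ/2

The minimum momentum spread is:
Δp_min = ℏ/(2Δx)
Δp_min = (1.055e-34 J·s) / (2 × 1.760e-08 m)
Δp_min = 2.996e-27 kg·m/s

A wave packet cannot have both a well-defined position and well-defined momentum.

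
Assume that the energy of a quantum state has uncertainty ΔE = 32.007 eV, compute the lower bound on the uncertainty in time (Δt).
10.282 as

Using the energy-time uncertainty principle:
ΔEΔt ≥ ℏ/2

The minimum uncertainty in time is:
Δt_min = ℏ/(2ΔE)
Δt_min = (1.055e-34 J·s) / (2 × 5.128e-18 J)
Δt_min = 1.028e-17 s = 10.282 as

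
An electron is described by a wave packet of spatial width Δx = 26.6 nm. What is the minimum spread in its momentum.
1.982 × 10^-27 kg·m/s

For a wave packet, the spatial width Δx and momentum spread Δp are related by the uncertainty principle:
ΔxΔp ≥ ℏ/2

The minimum momentum spread is:
Δp_min = ℏ/(2Δx)
Δp_min = (1.055e-34 J·s) / (2 × 2.660e-08 m)
Δp_min = 1.982e-27 kg·m/s

A wave packet cannot have both a well-defined position and well-defined momentum.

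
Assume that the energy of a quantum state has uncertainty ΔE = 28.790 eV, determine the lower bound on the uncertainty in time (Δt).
11.431 as

Using the energy-time uncertainty principle:
ΔEΔt ≥ ℏ/2

The minimum uncertainty in time is:
Δt_min = ℏ/(2ΔE)
Δt_min = (1.055e-34 J·s) / (2 × 4.613e-18 J)
Δt_min = 1.143e-17 s = 11.431 as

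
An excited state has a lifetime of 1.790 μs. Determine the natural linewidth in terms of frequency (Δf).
44.457 kHz

Using the energy-time uncertainty principle and E = hf:
ΔEΔt ≥ ℏ/2
hΔf·Δt ≥ ℏ/2

The minimum frequency uncertainty is:
Δf = ℏ/(2hτ) = 1/(4πτ)
Δf = 1/(4π × 1.790e-06 s)
Δf = 4.446e+04 Hz = 44.457 kHz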